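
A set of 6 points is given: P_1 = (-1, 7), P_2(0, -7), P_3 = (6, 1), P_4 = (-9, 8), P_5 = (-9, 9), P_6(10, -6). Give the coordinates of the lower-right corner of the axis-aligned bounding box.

(10, -7)

x-range [-9, 10], y-range [-7, 9].
The lower-right corner is (10, -7).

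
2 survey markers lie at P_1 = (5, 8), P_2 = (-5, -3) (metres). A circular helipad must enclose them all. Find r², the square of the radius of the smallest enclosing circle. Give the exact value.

55.25

The smallest circle enclosing two points has them as diameter endpoints.
Centre = midpoint = (0, 2.5); r² = |P_1P_2|²/4 = 221/4 = 55.25.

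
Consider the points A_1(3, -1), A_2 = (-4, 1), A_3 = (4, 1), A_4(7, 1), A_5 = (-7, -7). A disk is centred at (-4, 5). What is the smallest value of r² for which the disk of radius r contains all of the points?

153

The required radius is the distance from (-4, 5) to the farthest point.
Squared distances: 85, 16, 80, 137, 153.
Maximum is 153, attained at A_5.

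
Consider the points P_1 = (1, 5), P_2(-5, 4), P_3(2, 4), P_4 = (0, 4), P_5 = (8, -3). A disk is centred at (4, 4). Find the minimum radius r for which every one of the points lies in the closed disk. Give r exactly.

The required radius is the distance from (4, 4) to the farthest point.
Squared distances: 10, 81, 4, 16, 65.
Maximum is 81, attained at P_2.
r = √81 = 9.

9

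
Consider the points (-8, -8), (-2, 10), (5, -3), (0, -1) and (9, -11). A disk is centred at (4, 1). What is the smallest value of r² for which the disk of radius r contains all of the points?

The required radius is the distance from (4, 1) to the farthest point.
Squared distances: 225, 117, 17, 20, 169.
Maximum is 225, attained at (-8, -8).

225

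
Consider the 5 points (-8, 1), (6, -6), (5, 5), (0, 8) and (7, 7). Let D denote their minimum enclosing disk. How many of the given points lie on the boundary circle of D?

3

A smallest enclosing disk is always determined by at most three of the input points on its boundary.
The minimum enclosing circle is determined by three boundary points: (-8, 1), (6, -6), (7, 7).
Their circumcentre is (13/18, 17/18) with r² = 12325/162.
The farthest remaining point (0, 8) is at distance² 8149/162 ≤ 12325/162.
The points at distance exactly r from the centre are (-8, 1), (6, -6), (7, 7) — 3 points.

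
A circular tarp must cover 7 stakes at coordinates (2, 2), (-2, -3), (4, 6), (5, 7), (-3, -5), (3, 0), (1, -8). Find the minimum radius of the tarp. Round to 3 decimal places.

7.762

A smallest enclosing disk is always determined by at most three of the input points on its boundary.
The farthest pair is (5, 7)–(1, -8) with squared distance 241. The circle on this segment as diameter has centre (3, -0.5) and r² = 241/4 = 60.25.
Check (2, 2): distance² to centre = 7.25 ≤ 60.25, so it lies inside.
All remaining points lie in this disk, and no smaller disk contains both endpoints, so this is the minimum enclosing circle.
r = √(60.25) ≈ 7.762.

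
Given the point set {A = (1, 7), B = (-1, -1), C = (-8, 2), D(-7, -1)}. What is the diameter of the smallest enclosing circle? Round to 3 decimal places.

A smallest enclosing disk is always determined by at most three of the input points on its boundary.
The farthest pair is A–D with squared distance 128. The circle on this segment as diameter has centre (-3, 3) and r² = 128/4 = 32.
Check B: distance² to centre = 20 ≤ 32, so it lies inside.
All remaining points lie in this disk, and no smaller disk contains both endpoints, so this is the minimum enclosing circle.
Diameter = 2r = 2√32 ≈ 11.314.

11.314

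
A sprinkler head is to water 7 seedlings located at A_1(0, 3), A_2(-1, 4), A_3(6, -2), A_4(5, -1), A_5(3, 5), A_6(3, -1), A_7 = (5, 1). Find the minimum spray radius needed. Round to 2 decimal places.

4.61

A smallest enclosing disk is always determined by at most three of the input points on its boundary.
The farthest pair is A_2–A_3 with squared distance 85. The circle on this segment as diameter has centre (2.5, 1) and r² = 85/4 = 21.25.
Check A_1: distance² to centre = 10.25 ≤ 21.25, so it lies inside.
All remaining points lie in this disk, and no smaller disk contains both endpoints, so this is the minimum enclosing circle.
r = √(21.25) ≈ 4.61.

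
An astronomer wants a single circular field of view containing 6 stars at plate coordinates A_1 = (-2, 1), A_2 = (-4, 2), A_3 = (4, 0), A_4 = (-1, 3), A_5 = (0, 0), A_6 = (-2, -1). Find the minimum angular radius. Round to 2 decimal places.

4.12

The minimum enclosing circle of a finite set is fixed by two of the points (as a diameter) or three (as a circumcircle).
The farthest pair is A_2–A_3 with squared distance 68. The circle on this segment as diameter has centre (0, 1) and r² = 68/4 = 17.
Check A_1: distance² to centre = 4 ≤ 17, so it lies inside.
All remaining points lie in this disk, and no smaller disk contains both endpoints, so this is the minimum enclosing circle.
r = √17 ≈ 4.12.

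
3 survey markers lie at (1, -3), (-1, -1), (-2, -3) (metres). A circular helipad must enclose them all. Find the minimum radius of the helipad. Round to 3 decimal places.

Call the three points A, B, C in the order given.
Side lengths²: AB² = 8, AC² = 9, BC² = 5.
Since AC² = 9 < 8 + 5 = 13, the triangle is acute, so the smallest enclosing circle is the circumcircle.
Circumcentre = (-0.5, -2.5), r² = 2.5.
r = √(2.5) ≈ 1.581.

1.581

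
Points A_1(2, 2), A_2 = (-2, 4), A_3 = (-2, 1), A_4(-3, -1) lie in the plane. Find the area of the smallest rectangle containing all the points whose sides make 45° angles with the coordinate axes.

In coordinates u = x + y, v = x − y the rectangle is axis-aligned; the map (x,y)→(u,v) scales areas by 2.
u-values: 4, 2, -1, -4; range = 4 − (-4) = 8.
v-values: 0, -6, -3, -2; range = 0 − (-6) = 6.
Area = (8 × 6) / 2 = 24.

24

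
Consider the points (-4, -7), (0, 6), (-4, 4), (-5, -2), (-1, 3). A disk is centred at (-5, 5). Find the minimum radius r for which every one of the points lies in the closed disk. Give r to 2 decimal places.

The required radius is the distance from (-5, 5) to the farthest point.
Squared distances: 145, 26, 2, 49, 20.
Maximum is 145, attained at (-4, -7).
r = √145 ≈ 12.04.

12.04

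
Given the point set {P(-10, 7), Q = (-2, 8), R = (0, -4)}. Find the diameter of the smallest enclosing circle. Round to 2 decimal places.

Side lengths²: PQ² = 65, PR² = 221, QR² = 148.
Since PR² = 221 ≥ 148 + 65 = 213, the angle opposite PR is not acute, so the smallest enclosing circle has PR as diameter.
Centre = midpoint of PR = (-5, 1.5), r² = 221/4 = 55.25.
Diameter = 2r = 2√(55.25) ≈ 14.87.

14.87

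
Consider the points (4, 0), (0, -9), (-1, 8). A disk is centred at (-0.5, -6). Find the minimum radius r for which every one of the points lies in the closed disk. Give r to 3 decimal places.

14.009

The required radius is the distance from (-0.5, -6) to the farthest point.
Squared distances: 56.25, 9.25, 196.25.
Maximum is 196.25, attained at (-1, 8).
r = √(196.25) ≈ 14.009.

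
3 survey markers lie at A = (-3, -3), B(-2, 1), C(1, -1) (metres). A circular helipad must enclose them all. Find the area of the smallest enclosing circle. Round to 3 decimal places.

Side lengths²: AB² = 17, AC² = 20, BC² = 13.
Since AC² = 20 < 17 + 13 = 30, the triangle is acute, so the smallest enclosing circle is the circumcircle.
Circumcentre = (-19/14, -9/7), r² = 1105/196.
Area = π·r² = π·1105/196 ≈ 17.712.

17.712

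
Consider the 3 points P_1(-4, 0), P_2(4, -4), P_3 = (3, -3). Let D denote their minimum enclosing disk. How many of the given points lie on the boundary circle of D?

Side lengths²: P_1P_2² = 80, P_1P_3² = 58, P_2P_3² = 2.
Since P_1P_2² = 80 ≥ 58 + 2 = 60, the angle opposite P_1P_2 is not acute, so the smallest enclosing circle has P_1P_2 as diameter.
Centre = midpoint of P_1P_2 = (0, -2), r² = 80/4 = 20.
The points at distance exactly r from the centre are P_1, P_2 — 2 points.

2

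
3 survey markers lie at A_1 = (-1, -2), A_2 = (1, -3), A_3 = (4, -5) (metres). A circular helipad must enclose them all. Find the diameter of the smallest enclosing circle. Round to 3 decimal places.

Side lengths²: A_1A_2² = 5, A_1A_3² = 34, A_2A_3² = 13.
Since A_1A_3² = 34 ≥ 13 + 5 = 18, the angle opposite A_1A_3 is not acute, so the smallest enclosing circle has A_1A_3 as diameter.
Centre = midpoint of A_1A_3 = (1.5, -3.5), r² = 34/4 = 8.5.
Diameter = 2r = 2√(8.5) ≈ 5.831.

5.831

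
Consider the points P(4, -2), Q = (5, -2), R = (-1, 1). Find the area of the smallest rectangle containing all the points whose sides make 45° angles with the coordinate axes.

13.5

In coordinates u = x + y, v = x − y the rectangle is axis-aligned; the map (x,y)→(u,v) scales areas by 2.
u-values: 2, 3, 0; range = 3 − 0 = 3.
v-values: 6, 7, -2; range = 7 − (-2) = 9.
Area = (3 × 9) / 2 = 13.5.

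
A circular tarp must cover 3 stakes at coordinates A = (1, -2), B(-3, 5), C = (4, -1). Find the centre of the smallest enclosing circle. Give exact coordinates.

Side lengths²: AB² = 65, AC² = 10, BC² = 85.
Since BC² = 85 ≥ 65 + 10 = 75, the angle opposite BC is not acute, so the smallest enclosing circle has BC as diameter.
Centre = midpoint of BC = (0.5, 2), r² = 85/4 = 21.25.
Centre = (0.5, 2).

(0.5, 2)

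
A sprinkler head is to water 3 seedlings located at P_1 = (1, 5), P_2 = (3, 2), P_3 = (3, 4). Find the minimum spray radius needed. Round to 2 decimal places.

1.80

Side lengths²: P_1P_2² = 13, P_1P_3² = 5, P_2P_3² = 4.
Since P_1P_2² = 13 ≥ 5 + 4 = 9, the angle opposite P_1P_2 is not acute, so the smallest enclosing circle has P_1P_2 as diameter.
Centre = midpoint of P_1P_2 = (2, 3.5), r² = 13/4 = 3.25.
r = √(3.25) ≈ 1.80.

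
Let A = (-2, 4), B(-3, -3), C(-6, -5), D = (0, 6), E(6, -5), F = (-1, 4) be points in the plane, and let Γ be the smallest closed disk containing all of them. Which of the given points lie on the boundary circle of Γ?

C, D, E

The minimum enclosing circle of a finite set is fixed by two of the points (as a diameter) or three (as a circumcircle).
The minimum enclosing circle is determined by three boundary points: C, D, E.
Their circumcentre is (0, -25/22) with r² = 24649/484.
The farthest remaining point A is at distance² 14705/484 ≤ 24649/484.
The points at distance exactly r from the centre are C, D, E — 3 points.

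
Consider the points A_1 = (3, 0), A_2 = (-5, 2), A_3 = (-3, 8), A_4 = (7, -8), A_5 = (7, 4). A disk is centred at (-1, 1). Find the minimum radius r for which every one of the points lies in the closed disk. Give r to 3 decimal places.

12.042

The required radius is the distance from (-1, 1) to the farthest point.
Squared distances: 17, 17, 53, 145, 73.
Maximum is 145, attained at A_4.
r = √145 ≈ 12.042.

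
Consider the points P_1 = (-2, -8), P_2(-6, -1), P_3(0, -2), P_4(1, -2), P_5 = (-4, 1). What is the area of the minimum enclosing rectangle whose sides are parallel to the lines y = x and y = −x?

In coordinates u = x + y, v = x − y the rectangle is axis-aligned; the map (x,y)→(u,v) scales areas by 2.
u-values: -10, -7, -2, -1, -3; range = -1 − (-10) = 9.
v-values: 6, -5, 2, 3, -5; range = 6 − (-5) = 11.
Area = (9 × 11) / 2 = 49.5.

49.5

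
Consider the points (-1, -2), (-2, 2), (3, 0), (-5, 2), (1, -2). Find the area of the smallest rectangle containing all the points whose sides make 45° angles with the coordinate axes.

30

In coordinates u = x + y, v = x − y the rectangle is axis-aligned; the map (x,y)→(u,v) scales areas by 2.
u-values: -3, 0, 3, -3, -1; range = 3 − (-3) = 6.
v-values: 1, -4, 3, -7, 3; range = 3 − (-7) = 10.
Area = (6 × 10) / 2 = 30.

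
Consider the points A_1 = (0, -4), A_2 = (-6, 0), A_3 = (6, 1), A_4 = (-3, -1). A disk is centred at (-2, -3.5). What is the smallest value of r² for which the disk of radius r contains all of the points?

The required radius is the distance from (-2, -3.5) to the farthest point.
Squared distances: 4.25, 28.25, 84.25, 7.25.
Maximum is 84.25, attained at A_3.

84.25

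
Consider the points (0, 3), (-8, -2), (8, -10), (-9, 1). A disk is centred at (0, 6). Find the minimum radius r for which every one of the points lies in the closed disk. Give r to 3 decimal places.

17.889

The required radius is the distance from (0, 6) to the farthest point.
Squared distances: 9, 128, 320, 106.
Maximum is 320, attained at (8, -10).
r = √320 ≈ 17.889.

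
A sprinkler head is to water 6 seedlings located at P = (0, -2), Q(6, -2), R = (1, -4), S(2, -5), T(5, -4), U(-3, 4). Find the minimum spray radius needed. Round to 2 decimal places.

The farthest pair is T–U with squared distance 128. The circle on this segment as diameter has centre (1, 0) and r² = 128/4 = 32.
Check P: distance² to centre = 5 ≤ 32, so it lies inside.
All remaining points lie in this disk, and no smaller disk contains both endpoints, so this is the minimum enclosing circle.
r = √32 ≈ 5.66.

5.66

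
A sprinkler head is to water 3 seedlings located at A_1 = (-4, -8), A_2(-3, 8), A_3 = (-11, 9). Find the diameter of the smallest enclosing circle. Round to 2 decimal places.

Side lengths²: A_1A_2² = 257, A_1A_3² = 338, A_2A_3² = 65.
Since A_1A_3² = 338 ≥ 257 + 65 = 322, the angle opposite A_1A_3 is not acute, so the smallest enclosing circle has A_1A_3 as diameter.
Centre = midpoint of A_1A_3 = (-7.5, 0.5), r² = 338/4 = 84.5.
Diameter = 2r = 2√(84.5) ≈ 18.38.

18.38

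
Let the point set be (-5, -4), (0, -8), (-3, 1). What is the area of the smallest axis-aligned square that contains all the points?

The bounding box has width 5 and height 9.
An axis-aligned square enclosing the set must have side ≥ max(width, height).
So the minimum side is max(5, 9) = 9.
Area = 9² = 81.

81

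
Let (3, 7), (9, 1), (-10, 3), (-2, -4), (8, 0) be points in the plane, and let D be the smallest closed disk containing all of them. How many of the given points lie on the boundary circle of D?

The farthest pair is (9, 1)–(-10, 3) with squared distance 365. The circle on this segment as diameter has centre (-0.5, 2) and r² = 365/4 = 91.25.
Check (3, 7): distance² to centre = 37.25 ≤ 91.25, so it lies inside.
All remaining points lie in this disk, and no smaller disk contains both endpoints, so this is the minimum enclosing circle.
The points at distance exactly r from the centre are (9, 1), (-10, 3) — 2 points.

2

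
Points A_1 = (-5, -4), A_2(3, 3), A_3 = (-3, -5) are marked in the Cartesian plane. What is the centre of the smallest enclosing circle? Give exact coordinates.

Side lengths²: A_1A_2² = 113, A_1A_3² = 5, A_2A_3² = 100.
Since A_1A_2² = 113 ≥ 100 + 5 = 105, the angle opposite A_1A_2 is not acute, so the smallest enclosing circle has A_1A_2 as diameter.
Centre = midpoint of A_1A_2 = (-1, -0.5), r² = 113/4 = 28.25.
Centre = (-1, -0.5).

(-1, -0.5)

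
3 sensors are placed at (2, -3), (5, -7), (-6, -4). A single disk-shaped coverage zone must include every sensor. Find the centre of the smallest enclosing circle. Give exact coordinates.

Call the three points A, B, C in the order given.
Side lengths²: AB² = 25, AC² = 65, BC² = 130.
Since BC² = 130 ≥ 65 + 25 = 90, the angle opposite BC is not acute, so the smallest enclosing circle has BC as diameter.
Centre = midpoint of BC = (-0.5, -5.5), r² = 130/4 = 32.5.
Centre = (-0.5, -5.5).

(-0.5, -5.5)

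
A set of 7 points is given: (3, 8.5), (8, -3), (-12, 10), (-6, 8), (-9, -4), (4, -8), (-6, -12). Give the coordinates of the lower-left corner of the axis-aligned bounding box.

(-12, -12)

x-range [-12, 8], y-range [-12, 10].
The lower-left corner is (-12, -12).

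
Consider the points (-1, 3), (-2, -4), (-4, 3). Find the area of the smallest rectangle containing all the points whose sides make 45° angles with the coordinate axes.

In coordinates u = x + y, v = x − y the rectangle is axis-aligned; the map (x,y)→(u,v) scales areas by 2.
u-values: 2, -6, -1; range = 2 − (-6) = 8.
v-values: -4, 2, -7; range = 2 − (-7) = 9.
Area = (8 × 9) / 2 = 36.

36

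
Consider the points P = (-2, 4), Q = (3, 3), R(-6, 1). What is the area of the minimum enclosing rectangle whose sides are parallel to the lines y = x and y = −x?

In coordinates u = x + y, v = x − y the rectangle is axis-aligned; the map (x,y)→(u,v) scales areas by 2.
u-values: 2, 6, -5; range = 6 − (-5) = 11.
v-values: -6, 0, -7; range = 0 − (-7) = 7.
Area = (11 × 7) / 2 = 38.5.

38.5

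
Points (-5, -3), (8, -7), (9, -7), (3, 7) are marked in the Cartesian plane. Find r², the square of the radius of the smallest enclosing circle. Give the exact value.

By Welzl's lemma the MEC is supported by two points (diametrically opposite) or three points (on a circumcircle).
The minimum enclosing circle is determined by three boundary points: (-5, -3), (9, -7), (3, 7).
Their circumcentre is (132/43, -54/43) with r² = 126034/1849.
The farthest remaining point (8, -7) is at distance² 105953/1849 ≤ 126034/1849.

126034/1849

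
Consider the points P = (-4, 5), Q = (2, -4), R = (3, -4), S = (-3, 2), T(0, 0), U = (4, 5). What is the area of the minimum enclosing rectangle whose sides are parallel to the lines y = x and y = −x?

In coordinates u = x + y, v = x − y the rectangle is axis-aligned; the map (x,y)→(u,v) scales areas by 2.
u-values: 1, -2, -1, -1, 0, 9; range = 9 − (-2) = 11.
v-values: -9, 6, 7, -5, 0, -1; range = 7 − (-9) = 16.
Area = (11 × 16) / 2 = 88.

88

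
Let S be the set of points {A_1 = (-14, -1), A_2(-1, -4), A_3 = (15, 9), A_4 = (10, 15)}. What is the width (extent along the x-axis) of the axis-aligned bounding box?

max x = 15, min x = -14, so width = 29.

29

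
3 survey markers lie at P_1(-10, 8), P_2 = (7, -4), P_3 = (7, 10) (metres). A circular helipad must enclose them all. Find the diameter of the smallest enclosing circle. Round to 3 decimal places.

20.952

Side lengths²: P_1P_2² = 433, P_1P_3² = 293, P_2P_3² = 196.
Since P_1P_2² = 433 < 293 + 196 = 489, the triangle is acute, so the smallest enclosing circle is the circumcircle.
Circumcentre = (-27/34, 3), r² = 126869/1156.
Diameter = 2r = 2√(126869/1156) ≈ 20.952.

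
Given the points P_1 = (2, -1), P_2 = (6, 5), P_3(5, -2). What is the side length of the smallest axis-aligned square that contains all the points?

The bounding box has width 4 and height 7.
An axis-aligned square enclosing the set must have side ≥ max(width, height).
So the minimum side is max(4, 7) = 7.

7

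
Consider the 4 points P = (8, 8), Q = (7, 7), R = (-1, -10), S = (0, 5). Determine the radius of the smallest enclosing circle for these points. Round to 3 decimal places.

By Welzl's lemma the MEC is supported by two points (diametrically opposite) or three points (on a circumcircle).
The farthest pair is P–R with squared distance 405. The circle on this segment as diameter has centre (3.5, -1) and r² = 405/4 = 101.25.
Check Q: distance² to centre = 76.25 ≤ 101.25, so it lies inside.
All remaining points lie in this disk, and no smaller disk contains both endpoints, so this is the minimum enclosing circle.
r = √(101.25) ≈ 10.062.

10.062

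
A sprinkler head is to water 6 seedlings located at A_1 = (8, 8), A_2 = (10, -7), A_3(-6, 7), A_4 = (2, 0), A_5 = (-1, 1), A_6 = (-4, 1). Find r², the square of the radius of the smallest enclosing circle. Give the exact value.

By Welzl's lemma the MEC is supported by two points (diametrically opposite) or three points (on a circumcircle).
The farthest pair is A_2–A_3 with squared distance 452. The circle on this segment as diameter has centre (2, 0) and r² = 452/4 = 113.
Check A_1: distance² to centre = 100 ≤ 113, so it lies inside.
All remaining points lie in this disk, and no smaller disk contains both endpoints, so this is the minimum enclosing circle.

113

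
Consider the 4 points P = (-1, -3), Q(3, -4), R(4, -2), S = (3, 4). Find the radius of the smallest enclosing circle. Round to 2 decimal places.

4.16

A smallest enclosing disk is always determined by at most three of the input points on its boundary.
The minimum enclosing circle is determined by three boundary points: P, Q, S.
Their circumcentre is (1.875, 0) with r² = 17.265625.
The farthest remaining point R is at distance² 8.515625 ≤ 17.265625.
r = √(17.265625) ≈ 4.16.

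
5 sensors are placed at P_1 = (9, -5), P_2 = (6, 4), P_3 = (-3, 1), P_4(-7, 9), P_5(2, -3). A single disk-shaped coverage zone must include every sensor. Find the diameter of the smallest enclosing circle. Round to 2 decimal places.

The farthest pair is P_1–P_4 with squared distance 452. The circle on this segment as diameter has centre (1, 2) and r² = 452/4 = 113.
Check P_2: distance² to centre = 29 ≤ 113, so it lies inside.
All remaining points lie in this disk, and no smaller disk contains both endpoints, so this is the minimum enclosing circle.
Diameter = 2r = 2√113 ≈ 21.26.

21.26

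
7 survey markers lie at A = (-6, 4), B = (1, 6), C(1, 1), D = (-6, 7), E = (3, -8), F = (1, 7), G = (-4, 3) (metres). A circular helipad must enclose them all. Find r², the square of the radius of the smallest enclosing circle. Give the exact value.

By Welzl's lemma the MEC is supported by two points (diametrically opposite) or three points (on a circumcircle).
The farthest pair is D–E with squared distance 306. The circle on this segment as diameter has centre (-1.5, -0.5) and r² = 306/4 = 76.5.
Check A: distance² to centre = 40.5 ≤ 76.5, so it lies inside.
All remaining points lie in this disk, and no smaller disk contains both endpoints, so this is the minimum enclosing circle.

76.5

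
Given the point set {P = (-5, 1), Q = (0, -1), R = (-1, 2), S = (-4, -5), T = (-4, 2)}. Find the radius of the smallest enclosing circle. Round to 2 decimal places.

3.81

A smallest enclosing disk is always determined by at most three of the input points on its boundary.
The farthest pair is R–S with squared distance 58. The circle on this segment as diameter has centre (-2.5, -1.5) and r² = 58/4 = 14.5.
Check P: distance² to centre = 12.5 ≤ 14.5, so it lies inside.
All remaining points lie in this disk, and no smaller disk contains both endpoints, so this is the minimum enclosing circle.
r = √(14.5) ≈ 3.81.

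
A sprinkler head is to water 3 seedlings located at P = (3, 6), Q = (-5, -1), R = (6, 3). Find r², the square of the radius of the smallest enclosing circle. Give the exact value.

34.25

Side lengths²: PQ² = 113, PR² = 18, QR² = 137.
Since QR² = 137 ≥ 113 + 18 = 131, the angle opposite QR is not acute, so the smallest enclosing circle has QR as diameter.
Centre = midpoint of QR = (0.5, 1), r² = 137/4 = 34.25.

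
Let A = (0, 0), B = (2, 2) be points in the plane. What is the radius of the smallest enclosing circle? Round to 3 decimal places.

The smallest circle enclosing two points has them as diameter endpoints.
Centre = midpoint = (1, 1); r² = |AB|²/4 = 8/4 = 2.
r = √2 ≈ 1.414.

1.414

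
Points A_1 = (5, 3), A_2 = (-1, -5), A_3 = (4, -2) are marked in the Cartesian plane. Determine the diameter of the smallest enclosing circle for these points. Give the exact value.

Side lengths²: A_1A_2² = 100, A_1A_3² = 26, A_2A_3² = 34.
Since A_1A_2² = 100 ≥ 34 + 26 = 60, the angle opposite A_1A_2 is not acute, so the smallest enclosing circle has A_1A_2 as diameter.
Centre = midpoint of A_1A_2 = (2, -1), r² = 100/4 = 25.
Diameter = 2r = 2√25 = 10.

10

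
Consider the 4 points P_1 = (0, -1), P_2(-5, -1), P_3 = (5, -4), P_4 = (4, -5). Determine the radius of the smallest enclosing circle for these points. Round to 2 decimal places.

5.22

The minimum enclosing circle of a finite set is fixed by two of the points (as a diameter) or three (as a circumcircle).
The farthest pair is P_2–P_3 with squared distance 109. The circle on this segment as diameter has centre (0, -2.5) and r² = 109/4 = 27.25.
Check P_1: distance² to centre = 2.25 ≤ 27.25, so it lies inside.
All remaining points lie in this disk, and no smaller disk contains both endpoints, so this is the minimum enclosing circle.
r = √(27.25) ≈ 5.22.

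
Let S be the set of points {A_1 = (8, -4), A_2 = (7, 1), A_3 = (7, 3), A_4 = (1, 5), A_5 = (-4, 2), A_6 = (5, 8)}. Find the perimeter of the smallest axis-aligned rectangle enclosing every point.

48

Width = max x − min x = 8 − (-4) = 12.
Height = max y − min y = 8 − (-4) = 12.
Perimeter = 2(12 + 12) = 48.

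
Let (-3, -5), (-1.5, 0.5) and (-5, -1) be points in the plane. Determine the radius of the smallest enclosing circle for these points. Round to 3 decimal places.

2.855

Call the three points A, B, C in the order given.
Side lengths²: AB² = 32.5, AC² = 20, BC² = 14.5.
Since AB² = 32.5 < 20 + 14.5 = 34.5, the triangle is acute, so the smallest enclosing circle is the circumcircle.
Circumcentre = (-41/17, -75/34), r² = 9425/1156.
r = √(9425/1156) ≈ 2.855.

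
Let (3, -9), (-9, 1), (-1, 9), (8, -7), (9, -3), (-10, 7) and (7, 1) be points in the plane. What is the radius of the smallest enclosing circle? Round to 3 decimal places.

11.402

By Welzl's lemma the MEC is supported by two points (diametrically opposite) or three points (on a circumcircle).
The farthest pair is (8, -7)–(-10, 7) with squared distance 520. The circle on this segment as diameter has centre (-1, 0) and r² = 520/4 = 130.
Check (3, -9): distance² to centre = 97 ≤ 130, so it lies inside.
All remaining points lie in this disk, and no smaller disk contains both endpoints, so this is the minimum enclosing circle.
r = √130 ≈ 11.402.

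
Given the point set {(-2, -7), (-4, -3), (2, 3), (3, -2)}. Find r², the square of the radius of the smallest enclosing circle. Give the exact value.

29

The farthest pair is (-2, -7)–(2, 3) with squared distance 116. The circle on this segment as diameter has centre (0, -2) and r² = 116/4 = 29.
Check (-4, -3): distance² to centre = 17 ≤ 29, so it lies inside.
All remaining points lie in this disk, and no smaller disk contains both endpoints, so this is the minimum enclosing circle.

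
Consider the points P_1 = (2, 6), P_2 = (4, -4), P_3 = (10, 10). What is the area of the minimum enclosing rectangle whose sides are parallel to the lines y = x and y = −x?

120

In coordinates u = x + y, v = x − y the rectangle is axis-aligned; the map (x,y)→(u,v) scales areas by 2.
u-values: 8, 0, 20; range = 20 − 0 = 20.
v-values: -4, 8, 0; range = 8 − (-4) = 12.
Area = (20 × 12) / 2 = 120.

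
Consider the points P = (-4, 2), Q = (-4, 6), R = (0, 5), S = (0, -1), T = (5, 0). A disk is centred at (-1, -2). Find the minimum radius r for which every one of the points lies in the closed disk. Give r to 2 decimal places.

The required radius is the distance from (-1, -2) to the farthest point.
Squared distances: 25, 73, 50, 2, 40.
Maximum is 73, attained at Q.
r = √73 ≈ 8.54.

8.54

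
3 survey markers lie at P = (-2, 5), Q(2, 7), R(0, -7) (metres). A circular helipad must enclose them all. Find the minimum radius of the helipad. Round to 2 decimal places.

Side lengths²: PQ² = 20, PR² = 148, QR² = 200.
Since QR² = 200 ≥ 148 + 20 = 168, the angle opposite QR is not acute, so the smallest enclosing circle has QR as diameter.
Centre = midpoint of QR = (1, 0), r² = 200/4 = 50.
r = √50 ≈ 7.07.

7.07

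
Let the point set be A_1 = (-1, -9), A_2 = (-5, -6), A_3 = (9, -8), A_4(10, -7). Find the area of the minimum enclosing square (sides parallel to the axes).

225

The bounding box has width 15 and height 3.
An axis-aligned square enclosing the set must have side ≥ max(width, height).
So the minimum side is max(15, 3) = 15.
Area = 15² = 225.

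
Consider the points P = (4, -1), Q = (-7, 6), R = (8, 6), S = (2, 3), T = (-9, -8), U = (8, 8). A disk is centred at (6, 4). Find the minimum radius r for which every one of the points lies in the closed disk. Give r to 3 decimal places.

19.209

The required radius is the distance from (6, 4) to the farthest point.
Squared distances: 29, 173, 8, 17, 369, 20.
Maximum is 369, attained at T.
r = √369 ≈ 19.209.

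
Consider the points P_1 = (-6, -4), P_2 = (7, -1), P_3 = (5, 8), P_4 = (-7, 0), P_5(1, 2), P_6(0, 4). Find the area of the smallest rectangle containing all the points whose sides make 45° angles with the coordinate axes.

In coordinates u = x + y, v = x − y the rectangle is axis-aligned; the map (x,y)→(u,v) scales areas by 2.
u-values: -10, 6, 13, -7, 3, 4; range = 13 − (-10) = 23.
v-values: -2, 8, -3, -7, -1, -4; range = 8 − (-7) = 15.
Area = (23 × 15) / 2 = 172.5.

172.5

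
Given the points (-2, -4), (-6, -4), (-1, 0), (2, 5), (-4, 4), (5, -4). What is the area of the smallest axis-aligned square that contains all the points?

121

The bounding box has width 11 and height 9.
An axis-aligned square enclosing the set must have side ≥ max(width, height).
So the minimum side is max(11, 9) = 11.
Area = 11² = 121.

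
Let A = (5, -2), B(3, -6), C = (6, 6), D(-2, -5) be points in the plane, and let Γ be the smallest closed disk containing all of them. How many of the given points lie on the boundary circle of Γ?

2

A smallest enclosing disk is always determined by at most three of the input points on its boundary.
The farthest pair is C–D with squared distance 185. The circle on this segment as diameter has centre (2, 0.5) and r² = 185/4 = 46.25.
Check A: distance² to centre = 15.25 ≤ 46.25, so it lies inside.
All remaining points lie in this disk, and no smaller disk contains both endpoints, so this is the minimum enclosing circle.
The points at distance exactly r from the centre are C, D — 2 points.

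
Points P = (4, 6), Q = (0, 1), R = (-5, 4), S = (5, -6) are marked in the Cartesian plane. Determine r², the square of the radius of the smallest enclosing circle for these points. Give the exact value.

12325/242

A smallest enclosing disk is always determined by at most three of the input points on its boundary.
The minimum enclosing circle is determined by three boundary points: P, R, S.
Their circumcentre is (15/22, -7/22) with r² = 12325/242.
The farthest remaining point Q is at distance² 533/242 ≤ 12325/242.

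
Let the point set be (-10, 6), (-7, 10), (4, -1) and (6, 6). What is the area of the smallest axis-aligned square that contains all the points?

256

The bounding box has width 16 and height 11.
An axis-aligned square enclosing the set must have side ≥ max(width, height).
So the minimum side is max(16, 11) = 16.
Area = 16² = 256.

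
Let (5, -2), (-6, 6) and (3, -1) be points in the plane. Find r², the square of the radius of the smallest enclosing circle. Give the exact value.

46.25

Call the three points A, B, C in the order given.
Side lengths²: AB² = 185, AC² = 5, BC² = 130.
Since AB² = 185 ≥ 130 + 5 = 135, the angle opposite AB is not acute, so the smallest enclosing circle has AB as diameter.
Centre = midpoint of AB = (-0.5, 2), r² = 185/4 = 46.25.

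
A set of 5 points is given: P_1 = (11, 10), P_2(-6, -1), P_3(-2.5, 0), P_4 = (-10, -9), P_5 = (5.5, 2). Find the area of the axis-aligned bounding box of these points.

399

x ranges over [-10, 11], width 21.
y ranges over [-9, 10], height 19.
Area = 21 × 19 = 399.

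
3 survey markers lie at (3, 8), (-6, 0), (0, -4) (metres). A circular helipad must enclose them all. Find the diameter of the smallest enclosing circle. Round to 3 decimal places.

12.787

Call the three points A, B, C in the order given.
Side lengths²: AB² = 145, AC² = 153, BC² = 52.
Since AC² = 153 < 145 + 52 = 197, the triangle is acute, so the smallest enclosing circle is the circumcircle.
Circumcentre = (-1/14, 67/28), r² = 32045/784.
Diameter = 2r = 2√(32045/784) ≈ 12.787.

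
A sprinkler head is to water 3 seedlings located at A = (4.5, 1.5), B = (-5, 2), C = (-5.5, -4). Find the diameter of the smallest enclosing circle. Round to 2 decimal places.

Side lengths²: AB² = 90.5, AC² = 130.25, BC² = 36.25.
Since AC² = 130.25 ≥ 90.5 + 36.25 = 126.75, the angle opposite AC is not acute, so the smallest enclosing circle has AC as diameter.
Centre = midpoint of AC = (-0.5, -1.25), r² = 130.25/4 = 32.5625.
Diameter = 2r = 2√(32.5625) ≈ 11.41.

11.41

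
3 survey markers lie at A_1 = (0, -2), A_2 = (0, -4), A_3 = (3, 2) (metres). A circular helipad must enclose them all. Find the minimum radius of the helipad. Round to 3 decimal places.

Side lengths²: A_1A_2² = 4, A_1A_3² = 25, A_2A_3² = 45.
Since A_2A_3² = 45 ≥ 25 + 4 = 29, the angle opposite A_2A_3 is not acute, so the smallest enclosing circle has A_2A_3 as diameter.
Centre = midpoint of A_2A_3 = (1.5, -1), r² = 45/4 = 11.25.
r = √(11.25) ≈ 3.354.

3.354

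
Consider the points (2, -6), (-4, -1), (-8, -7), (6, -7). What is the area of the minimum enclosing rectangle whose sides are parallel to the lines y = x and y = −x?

In coordinates u = x + y, v = x − y the rectangle is axis-aligned; the map (x,y)→(u,v) scales areas by 2.
u-values: -4, -5, -15, -1; range = -1 − (-15) = 14.
v-values: 8, -3, -1, 13; range = 13 − (-3) = 16.
Area = (14 × 16) / 2 = 112.

112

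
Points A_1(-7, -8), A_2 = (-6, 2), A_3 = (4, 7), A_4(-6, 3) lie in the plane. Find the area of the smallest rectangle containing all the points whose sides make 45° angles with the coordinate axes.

In coordinates u = x + y, v = x − y the rectangle is axis-aligned; the map (x,y)→(u,v) scales areas by 2.
u-values: -15, -4, 11, -3; range = 11 − (-15) = 26.
v-values: 1, -8, -3, -9; range = 1 − (-9) = 10.
Area = (26 × 10) / 2 = 130.

130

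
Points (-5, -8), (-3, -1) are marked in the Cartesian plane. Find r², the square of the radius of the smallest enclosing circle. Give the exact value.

13.25

The smallest circle enclosing two points has them as diameter endpoints.
Centre = midpoint = (-4, -4.5); r² = |(-5, -8)−(-3, -1)|²/4 = 53/4 = 13.25.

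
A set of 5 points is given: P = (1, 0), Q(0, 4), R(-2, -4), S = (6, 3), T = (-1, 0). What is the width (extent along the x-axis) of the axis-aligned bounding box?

max x = 6, min x = -2, so width = 8.

8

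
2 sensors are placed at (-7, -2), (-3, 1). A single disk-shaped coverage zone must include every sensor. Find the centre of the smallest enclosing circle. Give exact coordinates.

The smallest circle enclosing two points has them as diameter endpoints.
Centre = midpoint = (-5, -0.5); r² = |(-7, -2)−(-3, 1)|²/4 = 25/4 = 6.25.
Centre = (-5, -0.5).

(-5, -0.5)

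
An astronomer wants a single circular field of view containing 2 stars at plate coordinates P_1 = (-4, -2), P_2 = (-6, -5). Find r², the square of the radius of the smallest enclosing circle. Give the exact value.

3.25

The smallest circle enclosing two points has them as diameter endpoints.
Centre = midpoint = (-5, -3.5); r² = |P_1P_2|²/4 = 13/4 = 3.25.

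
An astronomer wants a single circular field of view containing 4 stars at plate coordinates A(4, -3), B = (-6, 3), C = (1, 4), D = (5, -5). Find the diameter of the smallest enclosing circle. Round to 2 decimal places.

The farthest pair is B–D with squared distance 185. The circle on this segment as diameter has centre (-0.5, -1) and r² = 185/4 = 46.25.
Check A: distance² to centre = 24.25 ≤ 46.25, so it lies inside.
All remaining points lie in this disk, and no smaller disk contains both endpoints, so this is the minimum enclosing circle.
Diameter = 2r = 2√(46.25) ≈ 13.60.

13.60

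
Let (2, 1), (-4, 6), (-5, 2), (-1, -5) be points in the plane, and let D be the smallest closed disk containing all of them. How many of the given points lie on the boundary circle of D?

The farthest pair is (-4, 6)–(-1, -5) with squared distance 130. The circle on this segment as diameter has centre (-2.5, 0.5) and r² = 130/4 = 32.5.
Check (2, 1): distance² to centre = 20.5 ≤ 32.5, so it lies inside.
All remaining points lie in this disk, and no smaller disk contains both endpoints, so this is the minimum enclosing circle.
The points at distance exactly r from the centre are (-4, 6), (-1, -5) — 2 points.

2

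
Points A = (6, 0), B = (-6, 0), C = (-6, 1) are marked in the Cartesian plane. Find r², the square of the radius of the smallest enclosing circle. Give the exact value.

36.25

Side lengths²: AB² = 144, AC² = 145, BC² = 1.
Since AC² = 145 ≥ 144 + 1 = 145, the angle opposite AC is not acute, so the smallest enclosing circle has AC as diameter.
Centre = midpoint of AC = (0, 0.5), r² = 145/4 = 36.25.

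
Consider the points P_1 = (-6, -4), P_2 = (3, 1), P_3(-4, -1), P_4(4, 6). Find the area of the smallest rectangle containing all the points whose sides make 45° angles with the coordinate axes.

50

In coordinates u = x + y, v = x − y the rectangle is axis-aligned; the map (x,y)→(u,v) scales areas by 2.
u-values: -10, 4, -5, 10; range = 10 − (-10) = 20.
v-values: -2, 2, -3, -2; range = 2 − (-3) = 5.
Area = (20 × 5) / 2 = 50.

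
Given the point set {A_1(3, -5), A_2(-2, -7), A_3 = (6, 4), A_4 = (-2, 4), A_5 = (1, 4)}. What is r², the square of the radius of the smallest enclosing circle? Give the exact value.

46.25

The farthest pair is A_2–A_3 with squared distance 185. The circle on this segment as diameter has centre (2, -1.5) and r² = 185/4 = 46.25.
Check A_1: distance² to centre = 13.25 ≤ 46.25, so it lies inside.
All remaining points lie in this disk, and no smaller disk contains both endpoints, so this is the minimum enclosing circle.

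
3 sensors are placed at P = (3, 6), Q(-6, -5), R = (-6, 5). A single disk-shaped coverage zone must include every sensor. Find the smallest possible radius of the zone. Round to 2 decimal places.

Side lengths²: PQ² = 202, PR² = 82, QR² = 100.
Since PQ² = 202 ≥ 100 + 82 = 182, the angle opposite PQ is not acute, so the smallest enclosing circle has PQ as diameter.
Centre = midpoint of PQ = (-1.5, 0.5), r² = 202/4 = 50.5.
r = √(50.5) ≈ 7.11.

7.11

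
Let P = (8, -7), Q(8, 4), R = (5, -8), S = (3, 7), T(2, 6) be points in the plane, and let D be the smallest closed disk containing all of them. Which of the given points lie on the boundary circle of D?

A smallest enclosing disk is always determined by at most three of the input points on its boundary.
The minimum enclosing circle is determined by three boundary points: P, R, S.
Their circumcentre is (391/94, -45/94) with r² = 253045/4418.
The farthest remaining point T is at distance² 206045/4418 ≤ 253045/4418.
The points at distance exactly r from the centre are P, R, S — 3 points.

P, R, S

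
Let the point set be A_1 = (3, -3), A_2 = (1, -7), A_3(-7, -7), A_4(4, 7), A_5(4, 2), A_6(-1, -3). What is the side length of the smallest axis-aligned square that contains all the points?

14

The bounding box has width 11 and height 14.
An axis-aligned square enclosing the set must have side ≥ max(width, height).
So the minimum side is max(11, 14) = 14.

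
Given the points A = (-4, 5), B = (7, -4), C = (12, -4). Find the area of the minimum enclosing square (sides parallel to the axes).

The bounding box has width 16 and height 9.
An axis-aligned square enclosing the set must have side ≥ max(width, height).
So the minimum side is max(16, 9) = 16.
Area = 16² = 256.

256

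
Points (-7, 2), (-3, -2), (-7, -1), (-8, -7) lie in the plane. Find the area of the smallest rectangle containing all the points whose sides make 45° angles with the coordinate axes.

In coordinates u = x + y, v = x − y the rectangle is axis-aligned; the map (x,y)→(u,v) scales areas by 2.
u-values: -5, -5, -8, -15; range = -5 − (-15) = 10.
v-values: -9, -1, -6, -1; range = -1 − (-9) = 8.
Area = (10 × 8) / 2 = 40.

40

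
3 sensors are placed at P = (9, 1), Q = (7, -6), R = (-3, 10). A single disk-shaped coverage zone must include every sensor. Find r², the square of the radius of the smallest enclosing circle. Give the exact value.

Side lengths²: PQ² = 53, PR² = 225, QR² = 356.
Since QR² = 356 ≥ 225 + 53 = 278, the angle opposite QR is not acute, so the smallest enclosing circle has QR as diameter.
Centre = midpoint of QR = (2, 2), r² = 356/4 = 89.

89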